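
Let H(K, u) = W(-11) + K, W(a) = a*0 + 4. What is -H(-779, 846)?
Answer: 775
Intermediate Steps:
W(a) = 4 (W(a) = 0 + 4 = 4)
H(K, u) = 4 + K
-H(-779, 846) = -(4 - 779) = -1*(-775) = 775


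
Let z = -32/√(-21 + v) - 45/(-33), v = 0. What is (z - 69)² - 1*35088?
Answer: -77658256/2541 - 15872*I*√21/77 ≈ -30562.0 - 944.61*I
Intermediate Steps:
z = 15/11 + 32*I*√21/21 (z = -32/√(-21 + 0) - 45/(-33) = -32*(-I*√21/21) - 45*(-1/33) = -32*(-I*√21/21) + 15/11 = -(-32)*I*√21/21 + 15/11 = 32*I*√21/21 + 15/11 = 15/11 + 32*I*√21/21 ≈ 1.3636 + 6.983*I)
(z - 69)² - 1*35088 = ((15/11 + 32*I*√21/21) - 69)² - 1*35088 = (-744/11 + 32*I*√21/21)² - 35088 = -35088 + (-744/11 + 32*I*√21/21)²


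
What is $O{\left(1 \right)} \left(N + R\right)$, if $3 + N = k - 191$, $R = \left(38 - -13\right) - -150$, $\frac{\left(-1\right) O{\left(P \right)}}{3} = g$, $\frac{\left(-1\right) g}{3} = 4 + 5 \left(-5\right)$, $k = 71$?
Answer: $-14742$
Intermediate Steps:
$g = 63$ ($g = - 3 \left(4 + 5 \left(-5\right)\right) = - 3 \left(4 - 25\right) = \left(-3\right) \left(-21\right) = 63$)
$O{\left(P \right)} = -189$ ($O{\left(P \right)} = \left(-3\right) 63 = -189$)
$R = 201$ ($R = \left(38 + 13\right) + 150 = 51 + 150 = 201$)
$N = -123$ ($N = -3 + \left(71 - 191\right) = -3 - 120 = -123$)
$O{\left(1 \right)} \left(N + R\right) = - 189 \left(-123 + 201\right) = \left(-189\right) 78 = -14742$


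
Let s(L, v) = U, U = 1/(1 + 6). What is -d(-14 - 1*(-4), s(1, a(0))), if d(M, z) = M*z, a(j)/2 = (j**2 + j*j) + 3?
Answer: 10/7 ≈ 1.4286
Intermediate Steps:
a(j) = 6 + 4*j**2 (a(j) = 2*((j**2 + j*j) + 3) = 2*((j**2 + j**2) + 3) = 2*(2*j**2 + 3) = 2*(3 + 2*j**2) = 6 + 4*j**2)
U = 1/7 ≈ 0.14286
s(L, v) = 1/7
-d(-14 - 1*(-4), s(1, a(0))) = -(-14 - 1*(-4))/7 = -(-14 + 4)/7 = -(-10)/7 = -1*(-10/7) = 10/7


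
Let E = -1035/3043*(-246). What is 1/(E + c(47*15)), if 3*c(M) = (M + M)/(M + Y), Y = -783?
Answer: 118677/9214685 ≈ 0.012879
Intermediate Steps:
E = 254610/3043 (E = -1035*1/3043*(-246) = -1035/3043*(-246) = 254610/3043 ≈ 83.671)
c(M) = 2*M/(3*(-783 + M)) (c(M) = ((M + M)/(M - 783))/3 = ((2*M)/(-783 + M))/3 = (2*M/(-783 + M))/3 = 2*M/(3*(-783 + M)))
1/(E + c(47*15)) = 1/(254610/3043 + 2*(47*15)/(3*(-783 + 47*15))) = 1/(254610/3043 + (⅔)*705/(-783 + 705)) = 1/(254610/3043 + (⅔)*705/(-78)) = 1/(254610/3043 + (⅔)*705*(-1/78)) = 1/(254610/3043 - 235/39) = 1/(9214685/118677) = 118677/9214685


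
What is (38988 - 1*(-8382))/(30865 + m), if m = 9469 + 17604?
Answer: 23685/28969 ≈ 0.81760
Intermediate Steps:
m = 27073
(38988 - 1*(-8382))/(30865 + m) = (38988 - 1*(-8382))/(30865 + 27073) = (38988 + 8382)/57938 = 47370*(1/57938) = 23685/28969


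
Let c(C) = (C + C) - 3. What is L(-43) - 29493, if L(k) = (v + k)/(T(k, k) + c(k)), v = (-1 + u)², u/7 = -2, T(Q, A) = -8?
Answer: -2861003/97 ≈ -29495.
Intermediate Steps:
u = -14 (u = 7*(-2) = -14)
c(C) = -3 + 2*C (c(C) = 2*C - 3 = -3 + 2*C)
v = 225 (v = (-1 - 14)² = (-15)² = 225)
L(k) = (225 + k)/(-11 + 2*k) (L(k) = (225 + k)/(-8 + (-3 + 2*k)) = (225 + k)/(-11 + 2*k))
L(-43) - 29493 = (225 - 43)/(-11 + 2*(-43)) - 29493 = 182/(-11 - 86) - 29493 = 182/(-97) - 29493 = -1/97*182 - 29493 = -182/97 - 29493 = -2861003/97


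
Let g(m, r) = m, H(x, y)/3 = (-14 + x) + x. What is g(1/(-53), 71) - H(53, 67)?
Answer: -14629/53 ≈ -276.02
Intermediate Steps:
H(x, y) = -42 + 6*x (H(x, y) = 3*((-14 + x) + x) = 3*(-14 + 2*x) = -42 + 6*x)
g(1/(-53), 71) - H(53, 67) = 1/(-53) - (-42 + 6*53) = -1/53 - (-42 + 318) = -1/53 - 1*276 = -1/53 - 276 = -14629/53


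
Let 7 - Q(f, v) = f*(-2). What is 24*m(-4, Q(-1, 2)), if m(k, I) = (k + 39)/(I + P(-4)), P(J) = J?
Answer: 840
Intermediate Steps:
Q(f, v) = 7 + 2*f (Q(f, v) = 7 - f*(-2) = 7 - (-2)*f = 7 + 2*f)
m(k, I) = (39 + k)/(-4 + I) (m(k, I) = (k + 39)/(I - 4) = (39 + k)/(-4 + I))
24*m(-4, Q(-1, 2)) = 24*((39 - 4)/(-4 + (7 + 2*(-1)))) = 24*(35/(-4 + (7 - 2))) = 24*(35/(-4 + 5)) = 24*(35/1) = 24*(1*35) = 24*35 = 840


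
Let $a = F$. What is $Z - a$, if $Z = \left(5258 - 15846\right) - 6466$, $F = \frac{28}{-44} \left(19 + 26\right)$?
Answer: $- \frac{187279}{11} \approx -17025.0$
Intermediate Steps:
$F = - \frac{315}{11}$ ($F = 28 \left(- \frac{1}{44}\right) 45 = \left(- \frac{7}{11}\right) 45 = - \frac{315}{11} \approx -28.636$)
$a = - \frac{315}{11} \approx -28.636$
$Z = -17054$ ($Z = -10588 - 6466 = -17054$)
$Z - a = -17054 - - \frac{315}{11} = -17054 + \frac{315}{11} = - \frac{187279}{11}$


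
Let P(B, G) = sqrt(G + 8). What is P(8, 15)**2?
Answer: 23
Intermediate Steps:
P(B, G) = sqrt(8 + G)
P(8, 15)**2 = (sqrt(8 + 15))**2 = (sqrt(23))**2 = 23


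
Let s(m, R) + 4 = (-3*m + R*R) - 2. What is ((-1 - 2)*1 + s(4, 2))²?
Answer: 289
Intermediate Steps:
s(m, R) = -6 + R² - 3*m (s(m, R) = -4 + ((-3*m + R*R) - 2) = -4 + ((-3*m + R²) - 2) = -4 + ((R² - 3*m) - 2) = -4 + (-2 + R² - 3*m) = -6 + R² - 3*m)
((-1 - 2)*1 + s(4, 2))² = ((-1 - 2)*1 + (-6 + 2² - 3*4))² = (-3*1 + (-6 + 4 - 12))² = (-3 - 14)² = (-17)² = 289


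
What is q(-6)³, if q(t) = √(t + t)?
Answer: -24*I*√3 ≈ -41.569*I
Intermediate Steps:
q(t) = √2*√t (q(t) = √(2*t) = √2*√t)
q(-6)³ = (√2*√(-6))³ = (√2*(I*√6))³ = (2*I*√3)³ = -24*I*√3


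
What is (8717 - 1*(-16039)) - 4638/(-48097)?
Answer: 1190693970/48097 ≈ 24756.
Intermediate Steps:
(8717 - 1*(-16039)) - 4638/(-48097) = (8717 + 16039) - 4638*(-1)/48097 = 24756 - 1*(-4638/48097) = 24756 + 4638/48097 = 1190693970/48097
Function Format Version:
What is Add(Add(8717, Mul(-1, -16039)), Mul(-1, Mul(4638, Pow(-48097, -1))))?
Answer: Rational(1190693970, 48097) ≈ 24756.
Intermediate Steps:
Add(Add(8717, Mul(-1, -16039)), Mul(-1, Mul(4638, Pow(-48097, -1)))) = Add(Add(8717, 16039), Mul(-1, Mul(4638, Rational(-1, 48097)))) = Add(24756, Mul(-1, Rational(-4638, 48097))) = Add(24756, Rational(4638, 48097)) = Rational(1190693970, 48097)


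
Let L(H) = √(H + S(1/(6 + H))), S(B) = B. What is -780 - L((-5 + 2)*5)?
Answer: -780 - 2*I*√34/3 ≈ -780.0 - 3.8873*I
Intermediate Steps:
L(H) = √(H + 1/(6 + H))
-780 - L((-5 + 2)*5) = -780 - √((1 + ((-5 + 2)*5)*(6 + (-5 + 2)*5))/(6 + (-5 + 2)*5)) = -780 - √((1 + (-3*5)*(6 - 3*5))/(6 - 3*5)) = -780 - √((1 - 15*(6 - 15))/(6 - 15)) = -780 - √((1 - 15*(-9))/(-9)) = -780 - √(-(1 + 135)/9) = -780 - √(-⅑*136) = -780 - √(-136/9) = -780 - 2*I*√34/3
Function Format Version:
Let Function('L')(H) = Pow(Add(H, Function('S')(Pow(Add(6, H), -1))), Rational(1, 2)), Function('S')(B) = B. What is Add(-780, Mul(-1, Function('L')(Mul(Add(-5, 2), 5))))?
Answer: Add(-780, Mul(Rational(-2, 3), I, Pow(34, Rational(1, 2)))) ≈ Add(-780.00, Mul(-3.8873, I))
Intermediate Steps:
Function('L')(H) = Pow(Add(H, Pow(Add(6, H), -1)), Rational(1, 2))
Add(-780, Mul(-1, Function('L')(Mul(Add(-5, 2), 5)))) = Add(-780, Mul(-1, Pow(Mul(Pow(Add(6, Mul(Add(-5, 2), 5)), -1), Add(1, Mul(Mul(Add(-5, 2), 5), Add(6, Mul(Add(-5, 2), 5))))), Rational(1, 2)))) = Add(-780, Mul(-1, Pow(Mul(Pow(Add(6, Mul(-3, 5)), -1), Add(1, Mul(Mul(-3, 5), Add(6, Mul(-3, 5))))), Rational(1, 2)))) = Add(-780, Mul(-1, Pow(Mul(Pow(Add(6, -15), -1), Add(1, Mul(-15, Add(6, -15)))), Rational(1, 2)))) = Add(-780, Mul(-1, Pow(Mul(Pow(-9, -1), Add(1, Mul(-15, -9))), Rational(1, 2)))) = Add(-780, Mul(-1, Pow(Mul(Rational(-1, 9), Add(1, 135)), Rational(1, 2)))) = Add(-780, Mul(-1, Pow(Mul(Rational(-1, 9), 136), Rational(1, 2)))) = Add(-780, Mul(-1, Pow(Rational(-136, 9), Rational(1, 2)))) = Add(-780, Mul(-1, Mul(Rational(2, 3), I, Pow(34, Rational(1, 2))))) = Add(-780, Mul(Rational(-2, 3), I, Pow(34, Rational(1, 2))))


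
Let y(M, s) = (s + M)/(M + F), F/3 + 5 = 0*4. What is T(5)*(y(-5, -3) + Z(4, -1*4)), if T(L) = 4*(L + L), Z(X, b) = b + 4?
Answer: 16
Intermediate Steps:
F = -15 (F = -15 + 3*(0*4) = -15 + 3*0 = -15 + 0 = -15)
Z(X, b) = 4 + b
y(M, s) = (M + s)/(-15 + M) (y(M, s) = (s + M)/(M - 15) = (M + s)/(-15 + M))
T(L) = 8*L (T(L) = 4*(2*L) = 8*L)
T(5)*(y(-5, -3) + Z(4, -1*4)) = (8*5)*((-5 - 3)/(-15 - 5) + (4 - 1*4)) = 40*(-8/(-20) + (4 - 4)) = 40*(-1/20*(-8) + 0) = 40*(⅖ + 0) = 40*(⅖) = 16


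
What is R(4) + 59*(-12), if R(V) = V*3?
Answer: -696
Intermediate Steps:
R(V) = 3*V
R(4) + 59*(-12) = 3*4 + 59*(-12) = 12 - 708 = -696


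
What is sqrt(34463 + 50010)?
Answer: sqrt(84473) ≈ 290.64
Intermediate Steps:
sqrt(34463 + 50010) = sqrt(84473)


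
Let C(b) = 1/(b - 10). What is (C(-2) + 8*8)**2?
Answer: 588289/144 ≈ 4085.3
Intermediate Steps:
C(b) = 1/(-10 + b)
(C(-2) + 8*8)**2 = (1/(-10 - 2) + 8*8)**2 = (1/(-12) + 64)**2 = (-1/12 + 64)**2 = (767/12)**2 = 588289/144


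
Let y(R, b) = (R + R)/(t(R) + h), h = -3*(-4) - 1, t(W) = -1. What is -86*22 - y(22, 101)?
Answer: -9482/5 ≈ -1896.4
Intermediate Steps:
h = 11 (h = 12 - 1 = 11)
y(R, b) = R/5 (y(R, b) = (R + R)/(-1 + 11) = (2*R)/10 = (2*R)*(⅒) = R/5)
-86*22 - y(22, 101) = -86*22 - 22/5 = -1892 - 1*22/5 = -1892 - 22/5 = -9482/5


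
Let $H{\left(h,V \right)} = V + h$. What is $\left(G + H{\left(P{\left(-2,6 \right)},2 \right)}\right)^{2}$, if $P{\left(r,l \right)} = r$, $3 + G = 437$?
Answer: $188356$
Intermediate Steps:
$G = 434$ ($G = -3 + 437 = 434$)
$\left(G + H{\left(P{\left(-2,6 \right)},2 \right)}\right)^{2} = \left(434 + \left(2 - 2\right)\right)^{2} = \left(434 + 0\right)^{2} = 434^{2} = 188356$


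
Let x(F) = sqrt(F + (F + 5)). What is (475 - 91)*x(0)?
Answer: 384*sqrt(5) ≈ 858.65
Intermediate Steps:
x(F) = sqrt(5 + 2*F) (x(F) = sqrt(F + (5 + F)) = sqrt(5 + 2*F))
(475 - 91)*x(0) = (475 - 91)*sqrt(5 + 2*0) = 384*sqrt(5 + 0) = 384*sqrt(5)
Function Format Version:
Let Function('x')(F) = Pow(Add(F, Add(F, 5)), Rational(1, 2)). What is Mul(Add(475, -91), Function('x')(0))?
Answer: Mul(384, Pow(5, Rational(1, 2))) ≈ 858.65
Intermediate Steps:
Function('x')(F) = Pow(Add(5, Mul(2, F)), Rational(1, 2)) (Function('x')(F) = Pow(Add(F, Add(5, F)), Rational(1, 2)) = Pow(Add(5, Mul(2, F)), Rational(1, 2)))
Mul(Add(475, -91), Function('x')(0)) = Mul(Add(475, -91), Pow(Add(5, Mul(2, 0)), Rational(1, 2))) = Mul(384, Pow(Add(5, 0), Rational(1, 2))) = Mul(384, Pow(5, Rational(1, 2)))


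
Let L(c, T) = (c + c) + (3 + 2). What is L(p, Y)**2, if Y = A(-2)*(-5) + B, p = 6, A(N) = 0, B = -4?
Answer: 289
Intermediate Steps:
Y = -4 (Y = 0*(-5) - 4 = 0 - 4 = -4)
L(c, T) = 5 + 2*c (L(c, T) = 2*c + 5 = 5 + 2*c)
L(p, Y)**2 = (5 + 2*6)**2 = (5 + 12)**2 = 17**2 = 289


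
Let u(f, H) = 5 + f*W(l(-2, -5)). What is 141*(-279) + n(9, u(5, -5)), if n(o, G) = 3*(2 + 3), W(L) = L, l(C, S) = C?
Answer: -39324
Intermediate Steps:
u(f, H) = 5 - 2*f (u(f, H) = 5 + f*(-2) = 5 - 2*f)
n(o, G) = 15 (n(o, G) = 3*5 = 15)
141*(-279) + n(9, u(5, -5)) = 141*(-279) + 15 = -39339 + 15 = -39324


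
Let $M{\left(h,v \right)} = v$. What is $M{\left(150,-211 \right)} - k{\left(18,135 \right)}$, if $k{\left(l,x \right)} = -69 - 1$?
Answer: $-141$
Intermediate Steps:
$k{\left(l,x \right)} = -70$ ($k{\left(l,x \right)} = -69 - 1 = -70$)
$M{\left(150,-211 \right)} - k{\left(18,135 \right)} = -211 - -70 = -211 + 70 = -141$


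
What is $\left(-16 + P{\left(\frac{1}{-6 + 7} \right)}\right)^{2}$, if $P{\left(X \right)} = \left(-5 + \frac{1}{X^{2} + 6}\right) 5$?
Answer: $\frac{79524}{49} \approx 1622.9$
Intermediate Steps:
$P{\left(X \right)} = -25 + \frac{5}{6 + X^{2}}$ ($P{\left(X \right)} = \left(-5 + \frac{1}{6 + X^{2}}\right) 5 = -25 + \frac{5}{6 + X^{2}}$)
$\left(-16 + P{\left(\frac{1}{-6 + 7} \right)}\right)^{2} = \left(-16 + \frac{5 \left(-29 - 5 \left(\frac{1}{-6 + 7}\right)^{2}\right)}{6 + \left(\frac{1}{-6 + 7}\right)^{2}}\right)^{2} = \left(-16 + \frac{5 \left(-29 - 5 \left(1^{-1}\right)^{2}\right)}{6 + \left(1^{-1}\right)^{2}}\right)^{2} = \left(-16 + \frac{5 \left(-29 - 5 \cdot 1^{2}\right)}{6 + 1^{2}}\right)^{2} = \left(-16 + \frac{5 \left(-29 - 5\right)}{6 + 1}\right)^{2} = \left(-16 + \frac{5 \left(-29 - 5\right)}{7}\right)^{2} = \left(-16 + 5 \cdot \frac{1}{7} \left(-34\right)\right)^{2} = \left(-16 - \frac{170}{7}\right)^{2} = \left(- \frac{282}{7}\right)^{2} = \frac{79524}{49}$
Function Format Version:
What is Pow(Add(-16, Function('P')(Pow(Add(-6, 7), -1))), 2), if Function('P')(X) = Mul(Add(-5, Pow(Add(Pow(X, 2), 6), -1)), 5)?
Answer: Rational(79524, 49) ≈ 1622.9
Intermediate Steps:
Function('P')(X) = Add(-25, Mul(5, Pow(Add(6, Pow(X, 2)), -1))) (Function('P')(X) = Mul(Add(-5, Pow(Add(6, Pow(X, 2)), -1)), 5) = Add(-25, Mul(5, Pow(Add(6, Pow(X, 2)), -1))))
Pow(Add(-16, Function('P')(Pow(Add(-6, 7), -1))), 2) = Pow(Add(-16, Mul(5, Pow(Add(6, Pow(Pow(Add(-6, 7), -1), 2)), -1), Add(-29, Mul(-5, Pow(Pow(Add(-6, 7), -1), 2))))), 2) = Pow(Add(-16, Mul(5, Pow(Add(6, Pow(Pow(1, -1), 2)), -1), Add(-29, Mul(-5, Pow(Pow(1, -1), 2))))), 2) = Pow(Add(-16, Mul(5, Pow(Add(6, Pow(1, 2)), -1), Add(-29, Mul(-5, Pow(1, 2))))), 2) = Pow(Add(-16, Mul(5, Pow(Add(6, 1), -1), Add(-29, Mul(-5, 1)))), 2) = Pow(Add(-16, Mul(5, Pow(7, -1), Add(-29, -5))), 2) = Pow(Add(-16, Mul(5, Rational(1, 7), -34)), 2) = Pow(Add(-16, Rational(-170, 7)), 2) = Pow(Rational(-282, 7), 2) = Rational(79524, 49)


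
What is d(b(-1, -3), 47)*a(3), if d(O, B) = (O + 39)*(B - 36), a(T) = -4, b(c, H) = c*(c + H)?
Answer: -1892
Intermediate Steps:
b(c, H) = c*(H + c)
d(O, B) = (-36 + B)*(39 + O) (d(O, B) = (39 + O)*(-36 + B) = (-36 + B)*(39 + O))
d(b(-1, -3), 47)*a(3) = (-1404 - (-36)*(-3 - 1) + 39*47 + 47*(-(-3 - 1)))*(-4) = (-1404 - (-36)*(-4) + 1833 + 47*(-1*(-4)))*(-4) = (-1404 - 36*4 + 1833 + 47*4)*(-4) = (-1404 - 144 + 1833 + 188)*(-4) = 473*(-4) = -1892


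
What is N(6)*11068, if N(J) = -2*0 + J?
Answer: 66408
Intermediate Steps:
N(J) = J (N(J) = 0 + J = J)
N(6)*11068 = 6*11068 = 66408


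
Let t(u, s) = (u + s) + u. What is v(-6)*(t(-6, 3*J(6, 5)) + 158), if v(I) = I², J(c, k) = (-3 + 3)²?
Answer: 5256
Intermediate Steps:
J(c, k) = 0 (J(c, k) = 0² = 0)
t(u, s) = s + 2*u (t(u, s) = (s + u) + u = s + 2*u)
v(-6)*(t(-6, 3*J(6, 5)) + 158) = (-6)²*((3*0 + 2*(-6)) + 158) = 36*((0 - 12) + 158) = 36*(-12 + 158) = 36*146 = 5256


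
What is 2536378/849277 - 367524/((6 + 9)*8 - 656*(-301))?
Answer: 3634571915/3226860626 ≈ 1.1263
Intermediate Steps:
2536378/849277 - 367524/((6 + 9)*8 - 656*(-301)) = 2536378*(1/849277) - 367524/(15*8 + 197456) = 195106/65329 - 367524/(120 + 197456) = 195106/65329 - 367524/197576 = 195106/65329 - 367524*1/197576 = 195106/65329 - 91881/49394 = 3634571915/3226860626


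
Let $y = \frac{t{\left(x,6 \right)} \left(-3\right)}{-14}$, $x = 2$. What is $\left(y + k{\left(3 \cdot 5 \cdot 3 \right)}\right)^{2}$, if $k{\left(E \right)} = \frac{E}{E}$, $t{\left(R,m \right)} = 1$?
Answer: $\frac{289}{196} \approx 1.4745$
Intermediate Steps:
$y = \frac{3}{14}$ ($y = \frac{1 \left(-3\right)}{-14} = \left(-3\right) \left(- \frac{1}{14}\right) = \frac{3}{14} \approx 0.21429$)
$k{\left(E \right)} = 1$
$\left(y + k{\left(3 \cdot 5 \cdot 3 \right)}\right)^{2} = \left(\frac{3}{14} + 1\right)^{2} = \left(\frac{17}{14}\right)^{2} = \frac{289}{196}$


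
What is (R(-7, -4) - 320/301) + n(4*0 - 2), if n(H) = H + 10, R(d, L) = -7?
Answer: -19/301 ≈ -0.063123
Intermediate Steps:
n(H) = 10 + H
(R(-7, -4) - 320/301) + n(4*0 - 2) = (-7 - 320/301) + (10 + (4*0 - 2)) = (-7 - 320*1/301) + (10 + (0 - 2)) = (-7 - 320/301) + (10 - 2) = -2427/301 + 8 = -19/301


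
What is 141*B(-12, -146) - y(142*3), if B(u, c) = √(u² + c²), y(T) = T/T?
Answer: -1 + 282*√5365 ≈ 20654.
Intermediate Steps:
y(T) = 1
B(u, c) = √(c² + u²)
141*B(-12, -146) - y(142*3) = 141*√((-146)² + (-12)²) - 1*1 = 141*√(21316 + 144) - 1 = 141*√21460 - 1 = 141*(2*√5365) - 1 = 282*√5365 - 1 = -1 + 282*√5365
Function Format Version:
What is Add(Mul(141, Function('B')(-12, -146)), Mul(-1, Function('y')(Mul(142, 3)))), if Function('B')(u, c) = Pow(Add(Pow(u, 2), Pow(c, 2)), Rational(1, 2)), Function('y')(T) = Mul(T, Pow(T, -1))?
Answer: Add(-1, Mul(282, Pow(5365, Rational(1, 2)))) ≈ 20654.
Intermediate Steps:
Function('y')(T) = 1
Function('B')(u, c) = Pow(Add(Pow(c, 2), Pow(u, 2)), Rational(1, 2))
Add(Mul(141, Function('B')(-12, -146)), Mul(-1, Function('y')(Mul(142, 3)))) = Add(Mul(141, Pow(Add(Pow(-146, 2), Pow(-12, 2)), Rational(1, 2))), Mul(-1, 1)) = Add(Mul(141, Pow(Add(21316, 144), Rational(1, 2))), -1) = Add(Mul(141, Pow(21460, Rational(1, 2))), -1) = Add(Mul(141, Mul(2, Pow(5365, Rational(1, 2)))), -1) = Add(Mul(282, Pow(5365, Rational(1, 2))), -1) = Add(-1, Mul(282, Pow(5365, Rational(1, 2))))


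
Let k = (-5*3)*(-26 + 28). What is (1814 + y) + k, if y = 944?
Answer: 2728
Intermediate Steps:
k = -30 (k = -1*15*2 = -15*2 = -30)
(1814 + y) + k = (1814 + 944) - 30 = 2758 - 30 = 2728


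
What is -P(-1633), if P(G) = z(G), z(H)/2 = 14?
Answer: -28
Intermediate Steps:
z(H) = 28 (z(H) = 2*14 = 28)
P(G) = 28
-P(-1633) = -1*28 = -28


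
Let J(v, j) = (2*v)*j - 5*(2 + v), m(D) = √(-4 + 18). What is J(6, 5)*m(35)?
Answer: 20*√14 ≈ 74.833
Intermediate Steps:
m(D) = √14
J(v, j) = -10 - 5*v + 2*j*v (J(v, j) = 2*j*v + (-10 - 5*v) = -10 - 5*v + 2*j*v)
J(6, 5)*m(35) = (-10 - 5*6 + 2*5*6)*√14 = (-10 - 30 + 60)*√14 = 20*√14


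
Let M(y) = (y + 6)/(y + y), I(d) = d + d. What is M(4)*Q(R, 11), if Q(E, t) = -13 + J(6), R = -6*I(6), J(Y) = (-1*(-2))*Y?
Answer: -5/4 ≈ -1.2500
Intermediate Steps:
I(d) = 2*d
M(y) = (6 + y)/(2*y) (M(y) = (6 + y)/((2*y)) = (6 + y)*(1/(2*y)) = (6 + y)/(2*y))
J(Y) = 2*Y
R = -72 (R = -12*6 = -6*12 = -72)
Q(E, t) = -1 (Q(E, t) = -13 + 2*6 = -13 + 12 = -1)
M(4)*Q(R, 11) = ((1/2)*(6 + 4)/4)*(-1) = ((1/2)*(1/4)*10)*(-1) = (5/4)*(-1) = -5/4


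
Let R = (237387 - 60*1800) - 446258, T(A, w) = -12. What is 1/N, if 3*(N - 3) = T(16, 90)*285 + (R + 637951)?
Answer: 3/317669 ≈ 9.4438e-6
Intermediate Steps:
R = -316871 (R = (237387 - 108000) - 446258 = 129387 - 446258 = -316871)
N = 317669/3 (N = 3 + (-12*285 + (-316871 + 637951))/3 = 3 + (-3420 + 321080)/3 = 3 + (⅓)*317660 = 3 + 317660/3 = 317669/3 ≈ 1.0589e+5)
1/N = 1/(317669/3) = 3/317669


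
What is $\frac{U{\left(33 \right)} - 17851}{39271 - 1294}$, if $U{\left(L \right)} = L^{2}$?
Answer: $- \frac{16762}{37977} \approx -0.44137$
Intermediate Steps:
$\frac{U{\left(33 \right)} - 17851}{39271 - 1294} = \frac{33^{2} - 17851}{39271 - 1294} = \frac{1089 - 17851}{37977} = \left(-16762\right) \frac{1}{37977} = - \frac{16762}{37977}$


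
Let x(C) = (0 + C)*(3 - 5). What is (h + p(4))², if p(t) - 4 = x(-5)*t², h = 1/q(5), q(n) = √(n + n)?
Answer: (1640 + √10)²/100 ≈ 27000.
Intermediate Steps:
q(n) = √2*√n (q(n) = √(2*n) = √2*√n)
h = √10/10 (h = 1/(√2*√5) = 1/(√10) = √10/10 ≈ 0.31623)
x(C) = -2*C (x(C) = C*(-2) = -2*C)
p(t) = 4 + 10*t² (p(t) = 4 + (-2*(-5))*t² = 4 + 10*t²)
(h + p(4))² = (√10/10 + (4 + 10*4²))² = (√10/10 + (4 + 10*16))² = (√10/10 + (4 + 160))² = (√10/10 + 164)² = (164 + √10/10)²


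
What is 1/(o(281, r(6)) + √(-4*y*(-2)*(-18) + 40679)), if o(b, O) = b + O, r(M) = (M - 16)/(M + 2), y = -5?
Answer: 4476/589777 - 16*√41399/589777 ≈ 0.0020695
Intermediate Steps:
r(M) = (-16 + M)/(2 + M)
o(b, O) = O + b
1/(o(281, r(6)) + √(-4*y*(-2)*(-18) + 40679)) = 1/(((-16 + 6)/(2 + 6) + 281) + √(-(-20)*(-2)*(-18) + 40679)) = 1/((-10/8 + 281) + √(-4*10*(-18) + 40679)) = 1/(((⅛)*(-10) + 281) + √(-40*(-18) + 40679)) = 1/((-5/4 + 281) + √(720 + 40679)) = 1/(1119/4 + √41399)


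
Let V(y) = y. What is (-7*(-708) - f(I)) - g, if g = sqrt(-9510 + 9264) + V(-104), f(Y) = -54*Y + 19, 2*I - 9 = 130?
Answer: 8794 - I*sqrt(246) ≈ 8794.0 - 15.684*I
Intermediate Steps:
I = 139/2 (I = 9/2 + (1/2)*130 = 9/2 + 65 = 139/2 ≈ 69.500)
f(Y) = 19 - 54*Y
g = -104 + I*sqrt(246) (g = sqrt(-9510 + 9264) - 104 = sqrt(-246) - 104 = I*sqrt(246) - 104 = -104 + I*sqrt(246) ≈ -104.0 + 15.684*I)
(-7*(-708) - f(I)) - g = (-7*(-708) - (19 - 54*139/2)) - (-104 + I*sqrt(246)) = (4956 - (19 - 3753)) + (104 - I*sqrt(246)) = (4956 - 1*(-3734)) + (104 - I*sqrt(246)) = (4956 + 3734) + (104 - I*sqrt(246)) = 8690 + (104 - I*sqrt(246)) = 8794 - I*sqrt(246)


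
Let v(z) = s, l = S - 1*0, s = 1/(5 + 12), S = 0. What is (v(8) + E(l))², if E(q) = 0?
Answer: 1/289 ≈ 0.0034602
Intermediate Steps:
s = 1/17 ≈ 0.058824
l = 0 (l = 0 - 1*0 = 0 + 0 = 0)
v(z) = 1/17
(v(8) + E(l))² = (1/17 + 0)² = (1/17)² = 1/289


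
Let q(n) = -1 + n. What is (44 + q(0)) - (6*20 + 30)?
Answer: -107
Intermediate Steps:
(44 + q(0)) - (6*20 + 30) = (44 + (-1 + 0)) - (6*20 + 30) = (44 - 1) - (120 + 30) = 43 - 1*150 = 43 - 150 = -107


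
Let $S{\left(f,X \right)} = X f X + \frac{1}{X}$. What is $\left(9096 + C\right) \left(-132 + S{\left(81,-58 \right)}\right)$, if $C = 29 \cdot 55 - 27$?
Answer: $\frac{84226484780}{29} \approx 2.9044 \cdot 10^{9}$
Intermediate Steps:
$C = 1568$ ($C = 1595 - 27 = 1568$)
$S{\left(f,X \right)} = \frac{1}{X} + f X^{2}$ ($S{\left(f,X \right)} = f X^{2} + \frac{1}{X} = \frac{1}{X} + f X^{2}$)
$\left(9096 + C\right) \left(-132 + S{\left(81,-58 \right)}\right) = \left(9096 + 1568\right) \left(-132 + \frac{1 + 81 \left(-58\right)^{3}}{-58}\right) = 10664 \left(-132 - \frac{1 + 81 \left(-195112\right)}{58}\right) = 10664 \left(-132 - \frac{1 - 15804072}{58}\right) = 10664 \left(-132 - - \frac{15804071}{58}\right) = 10664 \left(-132 + \frac{15804071}{58}\right) = 10664 \cdot \frac{15796415}{58} = \frac{84226484780}{29}$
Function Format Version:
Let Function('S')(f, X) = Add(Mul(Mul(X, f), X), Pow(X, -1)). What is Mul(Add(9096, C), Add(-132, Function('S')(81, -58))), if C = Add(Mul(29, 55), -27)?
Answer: Rational(84226484780, 29) ≈ 2.9044e+9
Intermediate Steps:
C = 1568 (C = Add(1595, -27) = 1568)
Function('S')(f, X) = Add(Pow(X, -1), Mul(f, Pow(X, 2))) (Function('S')(f, X) = Add(Mul(f, Pow(X, 2)), Pow(X, -1)) = Add(Pow(X, -1), Mul(f, Pow(X, 2))))
Mul(Add(9096, C), Add(-132, Function('S')(81, -58))) = Mul(Add(9096, 1568), Add(-132, Mul(Pow(-58, -1), Add(1, Mul(81, Pow(-58, 3)))))) = Mul(10664, Add(-132, Mul(Rational(-1, 58), Add(1, Mul(81, -195112))))) = Mul(10664, Add(-132, Mul(Rational(-1, 58), Add(1, -15804072)))) = Mul(10664, Add(-132, Mul(Rational(-1, 58), -15804071))) = Mul(10664, Add(-132, Rational(15804071, 58))) = Mul(10664, Rational(15796415, 58)) = Rational(84226484780, 29)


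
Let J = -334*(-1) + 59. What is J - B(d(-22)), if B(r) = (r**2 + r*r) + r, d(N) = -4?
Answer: 365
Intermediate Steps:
B(r) = r + 2*r**2 (B(r) = (r**2 + r**2) + r = 2*r**2 + r = r + 2*r**2)
J = 393 (J = 334 + 59 = 393)
J - B(d(-22)) = 393 - (-4)*(1 + 2*(-4)) = 393 - (-4)*(1 - 8) = 393 - (-4)*(-7) = 393 - 1*28 = 393 - 28 = 365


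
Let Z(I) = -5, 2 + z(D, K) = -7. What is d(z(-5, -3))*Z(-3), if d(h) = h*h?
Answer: -405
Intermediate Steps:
z(D, K) = -9 (z(D, K) = -2 - 7 = -9)
d(h) = h²
d(z(-5, -3))*Z(-3) = (-9)²*(-5) = 81*(-5) = -405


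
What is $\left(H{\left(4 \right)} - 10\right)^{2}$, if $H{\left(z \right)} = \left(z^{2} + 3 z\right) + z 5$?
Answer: $1444$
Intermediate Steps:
$H{\left(z \right)} = z^{2} + 8 z$ ($H{\left(z \right)} = \left(z^{2} + 3 z\right) + 5 z = z^{2} + 8 z$)
$\left(H{\left(4 \right)} - 10\right)^{2} = \left(4 \left(8 + 4\right) - 10\right)^{2} = \left(4 \cdot 12 - 10\right)^{2} = \left(48 - 10\right)^{2} = 38^{2} = 1444$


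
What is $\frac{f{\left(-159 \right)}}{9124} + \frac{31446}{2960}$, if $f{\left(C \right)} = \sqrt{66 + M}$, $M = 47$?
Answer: $\frac{15723}{1480} + \frac{\sqrt{113}}{9124} \approx 10.625$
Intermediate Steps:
$f{\left(C \right)} = \sqrt{113}$ ($f{\left(C \right)} = \sqrt{66 + 47} = \sqrt{113}$)
$\frac{f{\left(-159 \right)}}{9124} + \frac{31446}{2960} = \frac{\sqrt{113}}{9124} + \frac{31446}{2960} = \sqrt{113} \cdot \frac{1}{9124} + 31446 \cdot \frac{1}{2960} = \frac{\sqrt{113}}{9124} + \frac{15723}{1480} = \frac{15723}{1480} + \frac{\sqrt{113}}{9124}$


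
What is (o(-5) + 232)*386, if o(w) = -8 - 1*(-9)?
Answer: 89938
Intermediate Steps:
o(w) = 1 (o(w) = -8 + 9 = 1)
(o(-5) + 232)*386 = (1 + 232)*386 = 233*386 = 89938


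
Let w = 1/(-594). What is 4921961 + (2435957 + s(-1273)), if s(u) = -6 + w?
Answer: 4370599727/594 ≈ 7.3579e+6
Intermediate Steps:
w = -1/594 ≈ -0.0016835
s(u) = -3565/594 (s(u) = -6 - 1/594 = -3565/594)
4921961 + (2435957 + s(-1273)) = 4921961 + (2435957 - 3565/594) = 4921961 + 1446954893/594 = 4370599727/594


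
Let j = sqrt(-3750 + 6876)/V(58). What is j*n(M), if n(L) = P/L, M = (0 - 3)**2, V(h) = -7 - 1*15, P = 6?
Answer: -sqrt(3126)/33 ≈ -1.6943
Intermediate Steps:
V(h) = -22 (V(h) = -7 - 15 = -22)
j = -sqrt(3126)/22 (j = sqrt(-3750 + 6876)/(-22) = sqrt(3126)*(-1/22) = -sqrt(3126)/22 ≈ -2.5414)
M = 9 (M = (-3)**2 = 9)
n(L) = 6/L
j*n(M) = (-sqrt(3126)/22)*(6/9) = (-sqrt(3126)/22)*(6*(1/9)) = -sqrt(3126)/22*(2/3) = -sqrt(3126)/33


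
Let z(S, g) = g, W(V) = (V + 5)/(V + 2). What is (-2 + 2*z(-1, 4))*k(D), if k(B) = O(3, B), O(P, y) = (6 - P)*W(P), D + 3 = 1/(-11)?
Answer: 144/5 ≈ 28.800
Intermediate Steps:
W(V) = (5 + V)/(2 + V)
D = -34/11 (D = -3 + 1/(-11) = -3 - 1/11 = -34/11 ≈ -3.0909)
O(P, y) = (5 + P)*(6 - P)/(2 + P) (O(P, y) = (6 - P)*((5 + P)/(2 + P)) = (5 + P)*(6 - P)/(2 + P))
k(B) = 24/5 (k(B) = (30 + 3 - 1*3**2)/(2 + 3) = (30 + 3 - 1*9)/5 = (30 + 3 - 9)/5 = (1/5)*24 = 24/5)
(-2 + 2*z(-1, 4))*k(D) = (-2 + 2*4)*(24/5) = (-2 + 8)*(24/5) = 6*(24/5) = 144/5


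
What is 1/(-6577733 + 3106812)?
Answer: -1/3470921 ≈ -2.8811e-7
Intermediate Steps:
1/(-6577733 + 3106812) = 1/(-3470921) = -1/3470921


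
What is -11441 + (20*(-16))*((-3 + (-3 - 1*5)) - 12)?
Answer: -4081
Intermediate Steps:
-11441 + (20*(-16))*((-3 + (-3 - 1*5)) - 12) = -11441 - 320*((-3 + (-3 - 5)) - 12) = -11441 - 320*((-3 - 8) - 12) = -11441 - 320*(-11 - 12) = -11441 - 320*(-23) = -11441 + 7360 = -4081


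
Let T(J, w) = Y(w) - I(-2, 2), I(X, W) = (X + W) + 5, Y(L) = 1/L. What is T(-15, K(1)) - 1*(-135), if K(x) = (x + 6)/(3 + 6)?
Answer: 919/7 ≈ 131.29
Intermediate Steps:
Y(L) = 1/L
K(x) = ⅔ + x/9 (K(x) = (6 + x)/9 = (6 + x)*(⅑) = ⅔ + x/9)
I(X, W) = 5 + W + X (I(X, W) = (W + X) + 5 = 5 + W + X)
T(J, w) = -5 + 1/w (T(J, w) = 1/w - (5 + 2 - 2) = 1/w - 1*5 = 1/w - 5 = -5 + 1/w)
T(-15, K(1)) - 1*(-135) = (-5 + 1/(⅔ + (⅑)*1)) - 1*(-135) = (-5 + 1/(⅔ + ⅑)) + 135 = (-5 + 1/(7/9)) + 135 = (-5 + 9/7) + 135 = -26/7 + 135 = 919/7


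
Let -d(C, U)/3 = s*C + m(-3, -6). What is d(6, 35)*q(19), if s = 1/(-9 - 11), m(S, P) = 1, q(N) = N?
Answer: -399/10 ≈ -39.900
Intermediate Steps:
s = -1/20 (s = 1/(-20) = -1/20 ≈ -0.050000)
d(C, U) = -3 + 3*C/20 (d(C, U) = -3*(-C/20 + 1) = -3*(1 - C/20) = -3 + 3*C/20)
d(6, 35)*q(19) = (-3 + (3/20)*6)*19 = (-3 + 9/10)*19 = -21/10*19 = -399/10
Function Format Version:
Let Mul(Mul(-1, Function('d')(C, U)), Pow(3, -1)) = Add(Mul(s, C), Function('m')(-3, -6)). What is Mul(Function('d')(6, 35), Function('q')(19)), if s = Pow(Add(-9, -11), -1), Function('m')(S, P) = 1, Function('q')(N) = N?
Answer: Rational(-399, 10) ≈ -39.900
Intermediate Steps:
s = Rational(-1, 20) (s = Pow(-20, -1) = Rational(-1, 20) ≈ -0.050000)
Function('d')(C, U) = Add(-3, Mul(Rational(3, 20), C)) (Function('d')(C, U) = Mul(-3, Add(Mul(Rational(-1, 20), C), 1)) = Mul(-3, Add(1, Mul(Rational(-1, 20), C))) = Add(-3, Mul(Rational(3, 20), C)))
Mul(Function('d')(6, 35), Function('q')(19)) = Mul(Add(-3, Mul(Rational(3, 20), 6)), 19) = Mul(Add(-3, Rational(9, 10)), 19) = Mul(Rational(-21, 10), 19) = Rational(-399, 10)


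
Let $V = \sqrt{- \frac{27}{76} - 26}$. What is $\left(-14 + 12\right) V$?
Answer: $- \frac{i \sqrt{38057}}{19} \approx - 10.267 i$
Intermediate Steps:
$V = \frac{i \sqrt{38057}}{38}$ ($V = \sqrt{\left(-27\right) \frac{1}{76} - 26} = \sqrt{- \frac{27}{76} - 26} = \sqrt{- \frac{2003}{76}} = \frac{i \sqrt{38057}}{38} \approx 5.1337 i$)
$\left(-14 + 12\right) V = \left(-14 + 12\right) \frac{i \sqrt{38057}}{38} = - 2 \frac{i \sqrt{38057}}{38} = - \frac{i \sqrt{38057}}{19}$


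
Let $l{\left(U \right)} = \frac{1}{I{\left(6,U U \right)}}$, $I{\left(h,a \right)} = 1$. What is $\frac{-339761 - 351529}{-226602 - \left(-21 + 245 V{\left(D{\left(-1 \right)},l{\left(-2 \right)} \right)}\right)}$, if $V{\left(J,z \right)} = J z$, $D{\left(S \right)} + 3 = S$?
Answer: $\frac{691290}{225601} \approx 3.0642$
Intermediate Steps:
$D{\left(S \right)} = -3 + S$
$l{\left(U \right)} = 1$ ($l{\left(U \right)} = 1^{-1} = 1$)
$\frac{-339761 - 351529}{-226602 - \left(-21 + 245 V{\left(D{\left(-1 \right)},l{\left(-2 \right)} \right)}\right)} = \frac{-339761 - 351529}{-226602 - \left(-21 + 245 \left(-3 - 1\right) 1\right)} = - \frac{691290}{-226602 - \left(-21 + 245 \left(\left(-4\right) 1\right)\right)} = - \frac{691290}{-226602 + \left(\left(-245\right) \left(-4\right) + 21\right)} = - \frac{691290}{-226602 + \left(980 + 21\right)} = - \frac{691290}{-226602 + 1001} = - \frac{691290}{-225601} = \left(-691290\right) \left(- \frac{1}{225601}\right) = \frac{691290}{225601}$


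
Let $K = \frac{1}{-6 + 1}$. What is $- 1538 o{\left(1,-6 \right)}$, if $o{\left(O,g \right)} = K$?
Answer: $\frac{1538}{5} \approx 307.6$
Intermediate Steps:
$K = - \frac{1}{5}$ ($K = \frac{1}{-5} = - \frac{1}{5} \approx -0.2$)
$o{\left(O,g \right)} = - \frac{1}{5}$
$- 1538 o{\left(1,-6 \right)} = \left(-1538\right) \left(- \frac{1}{5}\right) = \frac{1538}{5}$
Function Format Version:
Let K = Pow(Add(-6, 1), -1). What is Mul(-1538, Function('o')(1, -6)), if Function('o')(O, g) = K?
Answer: Rational(1538, 5) ≈ 307.60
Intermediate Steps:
K = Rational(-1, 5) (K = Pow(-5, -1) = Rational(-1, 5) ≈ -0.20000)
Function('o')(O, g) = Rational(-1, 5)
Mul(-1538, Function('o')(1, -6)) = Mul(-1538, Rational(-1, 5)) = Rational(1538, 5)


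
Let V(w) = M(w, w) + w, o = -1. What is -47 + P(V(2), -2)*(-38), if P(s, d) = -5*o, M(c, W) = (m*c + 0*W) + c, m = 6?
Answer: -237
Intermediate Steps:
M(c, W) = 7*c (M(c, W) = (6*c + 0*W) + c = (6*c + 0) + c = 6*c + c = 7*c)
V(w) = 8*w (V(w) = 7*w + w = 8*w)
P(s, d) = 5 (P(s, d) = -5*(-1) = 5)
-47 + P(V(2), -2)*(-38) = -47 + 5*(-38) = -47 - 190 = -237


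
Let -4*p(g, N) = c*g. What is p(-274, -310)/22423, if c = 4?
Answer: 274/22423 ≈ 0.012220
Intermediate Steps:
p(g, N) = -g
p(-274, -310)/22423 = -1*(-274)/22423 = 274*(1/22423) = 274/22423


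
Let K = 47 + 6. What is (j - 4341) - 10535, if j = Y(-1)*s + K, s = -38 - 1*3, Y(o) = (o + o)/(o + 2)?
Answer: -14741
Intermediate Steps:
Y(o) = 2*o/(2 + o) (Y(o) = (2*o)/(2 + o) = 2*o/(2 + o))
s = -41 (s = -38 - 3 = -41)
K = 53
j = 135 (j = (2*(-1)/(2 - 1))*(-41) + 53 = (2*(-1)/1)*(-41) + 53 = (2*(-1)*1)*(-41) + 53 = -2*(-41) + 53 = 82 + 53 = 135)
(j - 4341) - 10535 = (135 - 4341) - 10535 = -4206 - 10535 = -14741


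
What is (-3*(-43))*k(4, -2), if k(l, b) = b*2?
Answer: -516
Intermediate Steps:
k(l, b) = 2*b
(-3*(-43))*k(4, -2) = (-3*(-43))*(2*(-2)) = 129*(-4) = -516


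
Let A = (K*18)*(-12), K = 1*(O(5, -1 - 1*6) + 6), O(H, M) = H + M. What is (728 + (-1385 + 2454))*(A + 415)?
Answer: -806853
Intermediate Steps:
K = 4 (K = 1*((5 + (-1 - 1*6)) + 6) = 1*((5 + (-1 - 6)) + 6) = 1*((5 - 7) + 6) = 1*(-2 + 6) = 1*4 = 4)
A = -864 (A = (4*18)*(-12) = 72*(-12) = -864)
(728 + (-1385 + 2454))*(A + 415) = (728 + (-1385 + 2454))*(-864 + 415) = (728 + 1069)*(-449) = 1797*(-449) = -806853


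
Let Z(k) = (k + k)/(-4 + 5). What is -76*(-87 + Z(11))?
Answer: 4940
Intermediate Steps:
Z(k) = 2*k (Z(k) = (2*k)/1 = (2*k)*1 = 2*k)
-76*(-87 + Z(11)) = -76*(-87 + 2*11) = -76*(-87 + 22) = -76*(-65) = 4940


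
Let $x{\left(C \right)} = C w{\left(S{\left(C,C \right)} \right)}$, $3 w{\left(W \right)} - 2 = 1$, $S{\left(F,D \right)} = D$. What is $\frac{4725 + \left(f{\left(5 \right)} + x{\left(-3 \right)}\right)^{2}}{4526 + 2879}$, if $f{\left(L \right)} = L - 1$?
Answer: $\frac{4726}{7405} \approx 0.63822$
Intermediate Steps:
$f{\left(L \right)} = -1 + L$
$w{\left(W \right)} = 1$ ($w{\left(W \right)} = \frac{2}{3} + \frac{1}{3} \cdot 1 = \frac{2}{3} + \frac{1}{3} = 1$)
$x{\left(C \right)} = C$ ($x{\left(C \right)} = C 1 = C$)
$\frac{4725 + \left(f{\left(5 \right)} + x{\left(-3 \right)}\right)^{2}}{4526 + 2879} = \frac{4725 + \left(\left(-1 + 5\right) - 3\right)^{2}}{4526 + 2879} = \frac{4725 + \left(4 - 3\right)^{2}}{7405} = \left(4725 + 1^{2}\right) \frac{1}{7405} = \left(4725 + 1\right) \frac{1}{7405} = 4726 \cdot \frac{1}{7405} = \frac{4726}{7405}$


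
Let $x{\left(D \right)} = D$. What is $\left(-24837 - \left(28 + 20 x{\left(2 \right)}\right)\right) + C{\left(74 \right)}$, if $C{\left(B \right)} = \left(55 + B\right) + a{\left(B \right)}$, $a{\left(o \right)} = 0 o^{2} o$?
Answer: $-24776$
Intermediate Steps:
$a{\left(o \right)} = 0$ ($a{\left(o \right)} = 0 o = 0$)
$C{\left(B \right)} = 55 + B$ ($C{\left(B \right)} = \left(55 + B\right) + 0 = 55 + B$)
$\left(-24837 - \left(28 + 20 x{\left(2 \right)}\right)\right) + C{\left(74 \right)} = \left(-24837 - 68\right) + \left(55 + 74\right) = \left(-24837 - 68\right) + 129 = -24905 + 129 = -24776$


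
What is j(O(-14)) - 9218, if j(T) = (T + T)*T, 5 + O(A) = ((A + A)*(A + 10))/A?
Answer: -8880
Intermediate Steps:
O(A) = 15 + 2*A (O(A) = -5 + ((A + A)*(A + 10))/A = -5 + ((2*A)*(10 + A))/A = -5 + (2*A*(10 + A))/A = -5 + (20 + 2*A) = 15 + 2*A)
j(T) = 2*T² (j(T) = (2*T)*T = 2*T²)
j(O(-14)) - 9218 = 2*(15 + 2*(-14))² - 9218 = 2*(15 - 28)² - 9218 = 2*(-13)² - 9218 = 2*169 - 9218 = 338 - 9218 = -8880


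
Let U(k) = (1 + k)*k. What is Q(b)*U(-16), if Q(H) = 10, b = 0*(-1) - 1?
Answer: 2400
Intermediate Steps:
b = -1 (b = 0 - 1 = -1)
U(k) = k*(1 + k)
Q(b)*U(-16) = 10*(-16*(1 - 16)) = 10*(-16*(-15)) = 10*240 = 2400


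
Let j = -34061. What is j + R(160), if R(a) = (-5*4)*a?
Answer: -37261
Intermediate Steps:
R(a) = -20*a
j + R(160) = -34061 - 20*160 = -34061 - 3200 = -37261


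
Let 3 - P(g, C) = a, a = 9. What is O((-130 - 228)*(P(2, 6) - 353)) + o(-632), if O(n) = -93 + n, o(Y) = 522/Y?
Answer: 40583303/316 ≈ 1.2843e+5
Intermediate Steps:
P(g, C) = -6 (P(g, C) = 3 - 1*9 = 3 - 9 = -6)
O((-130 - 228)*(P(2, 6) - 353)) + o(-632) = (-93 + (-130 - 228)*(-6 - 353)) + 522/(-632) = (-93 - 358*(-359)) + 522*(-1/632) = (-93 + 128522) - 261/316 = 128429 - 261/316 = 40583303/316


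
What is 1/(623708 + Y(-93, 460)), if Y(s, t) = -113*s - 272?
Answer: 1/633945 ≈ 1.5774e-6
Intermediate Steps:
Y(s, t) = -272 - 113*s
1/(623708 + Y(-93, 460)) = 1/(623708 + (-272 - 113*(-93))) = 1/(623708 + (-272 + 10509)) = 1/(623708 + 10237) = 1/633945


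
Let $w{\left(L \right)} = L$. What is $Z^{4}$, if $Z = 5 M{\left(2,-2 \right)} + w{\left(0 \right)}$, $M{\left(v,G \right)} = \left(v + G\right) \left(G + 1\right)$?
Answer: $0$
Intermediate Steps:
$M{\left(v,G \right)} = \left(1 + G\right) \left(G + v\right)$ ($M{\left(v,G \right)} = \left(G + v\right) \left(1 + G\right) = \left(1 + G\right) \left(G + v\right)$)
$Z = 0$ ($Z = 5 \left(-2 + 2 + \left(-2\right)^{2} - 4\right) + 0 = 5 \left(-2 + 2 + 4 - 4\right) + 0 = 5 \cdot 0 + 0 = 0 + 0 = 0$)
$Z^{4} = 0^{4} = 0$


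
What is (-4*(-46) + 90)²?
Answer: 75076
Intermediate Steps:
(-4*(-46) + 90)² = (184 + 90)² = 274² = 75076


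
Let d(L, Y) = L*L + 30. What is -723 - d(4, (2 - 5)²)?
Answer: -769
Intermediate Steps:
d(L, Y) = 30 + L² (d(L, Y) = L² + 30 = 30 + L²)
-723 - d(4, (2 - 5)²) = -723 - (30 + 4²) = -723 - (30 + 16) = -723 - 1*46 = -723 - 46 = -769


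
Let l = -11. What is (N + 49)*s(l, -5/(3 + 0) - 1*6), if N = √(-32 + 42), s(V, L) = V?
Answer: -539 - 11*√10 ≈ -573.79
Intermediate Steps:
N = √10 ≈ 3.1623
(N + 49)*s(l, -5/(3 + 0) - 1*6) = (√10 + 49)*(-11) = (49 + √10)*(-11) = -539 - 11*√10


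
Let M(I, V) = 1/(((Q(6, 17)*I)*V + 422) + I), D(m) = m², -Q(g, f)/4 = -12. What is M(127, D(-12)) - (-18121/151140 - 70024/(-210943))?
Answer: -1979528610777947/9334740708530820 ≈ -0.21206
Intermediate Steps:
Q(g, f) = 48 (Q(g, f) = -4*(-12) = 48)
M(I, V) = 1/(422 + I + 48*I*V) (M(I, V) = 1/(((48*I)*V + 422) + I) = 1/((48*I*V + 422) + I) = 1/((422 + 48*I*V) + I) = 1/(422 + I + 48*I*V))
M(127, D(-12)) - (-18121/151140 - 70024/(-210943)) = 1/(422 + 127 + 48*127*(-12)²) - (-18121/151140 - 70024/(-210943)) = 1/(422 + 127 + 48*127*144) - (-18121*1/151140 - 70024*(-1/210943)) = 1/(422 + 127 + 877824) - (-18121/151140 + 70024/210943) = 1/878373 - 1*6760929257/31881925020 = 1/878373 - 6760929257/31881925020 = -1979528610777947/9334740708530820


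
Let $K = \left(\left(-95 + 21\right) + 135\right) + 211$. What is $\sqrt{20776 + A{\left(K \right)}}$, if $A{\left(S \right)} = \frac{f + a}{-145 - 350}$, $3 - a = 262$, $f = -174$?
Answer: $\frac{\sqrt{565650415}}{165} \approx 144.14$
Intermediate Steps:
$a = -259$ ($a = 3 - 262 = -259$)
$K = 272$ ($K = \left(-74 + 135\right) + 211 = 61 + 211 = 272$)
$A{\left(S \right)} = \frac{433}{495}$ ($A{\left(S \right)} = \frac{-174 - 259}{-145 - 350} = - \frac{433}{-495} = \left(-433\right) \left(- \frac{1}{495}\right) = \frac{433}{495}$)
$\sqrt{20776 + A{\left(K \right)}} = \sqrt{20776 + \frac{433}{495}} = \sqrt{\frac{10284553}{495}} = \frac{\sqrt{565650415}}{165}$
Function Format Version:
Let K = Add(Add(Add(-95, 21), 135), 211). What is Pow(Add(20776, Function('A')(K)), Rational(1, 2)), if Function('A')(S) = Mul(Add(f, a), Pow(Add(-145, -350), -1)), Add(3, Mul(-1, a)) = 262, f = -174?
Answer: Mul(Rational(1, 165), Pow(565650415, Rational(1, 2))) ≈ 144.14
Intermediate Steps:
a = -259 (a = Add(3, Mul(-1, 262)) = Add(3, -262) = -259)
K = 272 (K = Add(Add(-74, 135), 211) = Add(61, 211) = 272)
Function('A')(S) = Rational(433, 495) (Function('A')(S) = Mul(Add(-174, -259), Pow(Add(-145, -350), -1)) = Mul(-433, Pow(-495, -1)) = Mul(-433, Rational(-1, 495)) = Rational(433, 495))
Pow(Add(20776, Function('A')(K)), Rational(1, 2)) = Pow(Add(20776, Rational(433, 495)), Rational(1, 2)) = Pow(Rational(10284553, 495), Rational(1, 2)) = Mul(Rational(1, 165), Pow(565650415, Rational(1, 2)))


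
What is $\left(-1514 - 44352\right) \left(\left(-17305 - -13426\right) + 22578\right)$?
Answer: $-857648334$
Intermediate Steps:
$\left(-1514 - 44352\right) \left(\left(-17305 - -13426\right) + 22578\right) = - 45866 \left(\left(-17305 + 13426\right) + 22578\right) = - 45866 \left(-3879 + 22578\right) = \left(-45866\right) 18699 = -857648334$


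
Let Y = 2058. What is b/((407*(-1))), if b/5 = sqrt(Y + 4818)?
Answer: -30*sqrt(191)/407 ≈ -1.0187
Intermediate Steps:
b = 30*sqrt(191) (b = 5*sqrt(2058 + 4818) = 5*sqrt(6876) = 5*(6*sqrt(191)) = 30*sqrt(191) ≈ 414.61)
b/((407*(-1))) = (30*sqrt(191))/((407*(-1))) = (30*sqrt(191))/(-407) = (30*sqrt(191))*(-1/407) = -30*sqrt(191)/407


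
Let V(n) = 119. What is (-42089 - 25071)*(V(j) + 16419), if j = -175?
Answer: -1110692080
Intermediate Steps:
(-42089 - 25071)*(V(j) + 16419) = (-42089 - 25071)*(119 + 16419) = -67160*16538 = -1110692080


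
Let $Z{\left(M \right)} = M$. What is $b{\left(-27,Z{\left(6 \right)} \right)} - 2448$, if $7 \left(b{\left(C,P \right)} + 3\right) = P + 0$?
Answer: $- \frac{17151}{7} \approx -2450.1$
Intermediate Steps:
$b{\left(C,P \right)} = -3 + \frac{P}{7}$ ($b{\left(C,P \right)} = -3 + \frac{P + 0}{7} = -3 + \frac{P}{7}$)
$b{\left(-27,Z{\left(6 \right)} \right)} - 2448 = \left(-3 + \frac{1}{7} \cdot 6\right) - 2448 = \left(-3 + \frac{6}{7}\right) - 2448 = - \frac{15}{7} - 2448 = - \frac{17151}{7}$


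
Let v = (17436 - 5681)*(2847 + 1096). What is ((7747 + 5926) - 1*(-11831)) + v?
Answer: 46375469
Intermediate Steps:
v = 46349965 (v = 11755*3943 = 46349965)
((7747 + 5926) - 1*(-11831)) + v = ((7747 + 5926) - 1*(-11831)) + 46349965 = (13673 + 11831) + 46349965 = 25504 + 46349965 = 46375469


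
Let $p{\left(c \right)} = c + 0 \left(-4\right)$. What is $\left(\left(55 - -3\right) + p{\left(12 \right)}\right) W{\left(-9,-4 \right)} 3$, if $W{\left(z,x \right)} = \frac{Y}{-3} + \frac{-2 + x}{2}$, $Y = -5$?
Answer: $-280$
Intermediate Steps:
$W{\left(z,x \right)} = \frac{2}{3} + \frac{x}{2}$ ($W{\left(z,x \right)} = - \frac{5}{-3} + \frac{-2 + x}{2} = \left(-5\right) \left(- \frac{1}{3}\right) + \left(-2 + x\right) \frac{1}{2} = \frac{5}{3} + \left(-1 + \frac{x}{2}\right) = \frac{2}{3} + \frac{x}{2}$)
$p{\left(c \right)} = c$ ($p{\left(c \right)} = c + 0 = c$)
$\left(\left(55 - -3\right) + p{\left(12 \right)}\right) W{\left(-9,-4 \right)} 3 = \left(\left(55 - -3\right) + 12\right) \left(\frac{2}{3} + \frac{1}{2} \left(-4\right)\right) 3 = \left(\left(55 + 3\right) + 12\right) \left(\frac{2}{3} - 2\right) 3 = \left(58 + 12\right) \left(\left(- \frac{4}{3}\right) 3\right) = 70 \left(-4\right) = -280$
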